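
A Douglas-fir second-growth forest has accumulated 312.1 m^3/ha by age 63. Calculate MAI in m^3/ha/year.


Formula: MAI = Total Volume / Stand Age
MAI = 312.1 m^3/ha / 63 years
MAI = 4.95 m^3/ha/year

4.95


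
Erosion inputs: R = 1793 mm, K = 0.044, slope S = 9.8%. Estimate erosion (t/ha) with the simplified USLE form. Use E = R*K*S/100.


Formula: E = R * K * S / 100  (simplified USLE)
R * K = 1793 * 0.044 = 78.892
E = 78.892 * 9.8 / 100 = 7.73 t/ha

7.73


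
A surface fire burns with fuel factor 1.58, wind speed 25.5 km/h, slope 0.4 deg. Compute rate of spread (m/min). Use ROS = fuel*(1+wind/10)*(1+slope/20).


Formula: ROS = fuel * (1 + wind/10) * (1 + slope/20)
Wind factor = 1 + 25.5/10 = 3.55
Slope factor = 1 + 0.4/20 = 1.02
ROS = 1.58 * 3.55 * 1.02 = 5.72 m/min

5.72


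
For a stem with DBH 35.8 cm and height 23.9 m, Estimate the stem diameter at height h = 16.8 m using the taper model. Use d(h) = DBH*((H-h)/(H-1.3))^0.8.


Taper: d(h) = DBH * ((H - h) / (H - 1.3))^0.8
Numerator = H - h = 23.9 - 16.8 = 7.1 m
Denominator = H - 1.3 = 23.9 - 1.3 = 22.6 m
Ratio = 7.1 / 22.6 = 0.31416
d = 35.8 * 0.31416^0.8 = 14.2 cm

14.2


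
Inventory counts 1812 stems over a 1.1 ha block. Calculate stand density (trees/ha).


Formula: Stand Density = N_trees / Area_ha
Density = 1812 trees / 1.1 ha
Density = 1647 trees/ha

1647


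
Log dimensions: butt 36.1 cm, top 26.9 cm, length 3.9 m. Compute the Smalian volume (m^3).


Smalian: V = (A1 + A2)/2 * L,  A = pi*(D/200)^2
A1 = pi*(36.1/200)^2 = 0.102354 m^2
A2 = pi*(26.9/200)^2 = 0.056832 m^2
V = (0.102354+0.056832)/2*3.9 = 0.3104 m^3

0.3104


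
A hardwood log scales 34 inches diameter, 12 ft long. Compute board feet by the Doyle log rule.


Doyle: BF = (D - 4)^2 * L / 16
Adjusted diameter = 34 - 4 = 30 in
(D-4)^2 = 30^2 = 900
BF = 900 * 12 / 16 = 675 BF

675


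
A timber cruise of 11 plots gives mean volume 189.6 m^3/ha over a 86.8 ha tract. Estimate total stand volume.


Formula: Total Volume = Mean Volume per ha * Total Area
Total Volume = 189.6 m^3/ha * 86.8 ha
Total Volume = 16457 m^3

16457


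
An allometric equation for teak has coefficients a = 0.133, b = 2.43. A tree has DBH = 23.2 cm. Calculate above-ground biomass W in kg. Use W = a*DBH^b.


Formula: W = a * DBH^b  (allometric power law)
DBH^b = 23.2^2.43 = 2080.3471
W = 0.133 * 2080.3471 = 276.7 kg

276.7


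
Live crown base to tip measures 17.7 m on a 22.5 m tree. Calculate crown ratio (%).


Formula: Crown Ratio = (Crown Length / Total Height) * 100
CR = (17.7 m / 22.5 m) * 100
CR = 0.7867 * 100 = 78.7%

78.7


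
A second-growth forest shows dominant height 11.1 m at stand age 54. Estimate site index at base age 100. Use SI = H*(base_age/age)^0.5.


Formula: SI = H_dom * (base_age / age)^0.5
Age ratio = 100 / 54 = 1.85185
sqrt(age_ratio) = 1.36083
SI = 11.1 * 1.36083 = 15.1 m

15.1


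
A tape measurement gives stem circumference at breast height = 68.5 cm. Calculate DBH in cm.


Formula: DBH = C / pi
DBH = 68.5 / pi
pi = 3.14159...
DBH = 21.8 cm

21.8


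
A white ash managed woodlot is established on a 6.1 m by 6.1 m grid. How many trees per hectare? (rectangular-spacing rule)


Formula: TPH = 10000 m^2/ha / (spacing_x * spacing_y)
Area per tree = 6.1 m * 6.1 m = 37.21 m^2
TPH = 10000 / 37.21 = 269 trees/ha

269


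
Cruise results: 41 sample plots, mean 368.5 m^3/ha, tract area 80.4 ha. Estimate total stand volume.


Formula: Total Volume = Mean Volume per ha * Total Area
Total Volume = 368.5 m^3/ha * 80.4 ha
Total Volume = 29627 m^3

29627


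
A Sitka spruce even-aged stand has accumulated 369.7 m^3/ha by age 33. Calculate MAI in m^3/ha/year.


Formula: MAI = Total Volume / Stand Age
MAI = 369.7 m^3/ha / 33 years
MAI = 11.2 m^3/ha/year

11.2


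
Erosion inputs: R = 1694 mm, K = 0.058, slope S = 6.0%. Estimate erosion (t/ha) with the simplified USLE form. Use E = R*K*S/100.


Formula: E = R * K * S / 100  (simplified USLE)
R * K = 1694 * 0.058 = 98.252
E = 98.252 * 6.0 / 100 = 5.9 t/ha

5.9


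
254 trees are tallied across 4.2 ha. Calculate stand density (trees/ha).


Formula: Stand Density = N_trees / Area_ha
Density = 254 trees / 4.2 ha
Density = 60 trees/ha

60


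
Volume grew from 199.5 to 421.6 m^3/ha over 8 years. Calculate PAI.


Formula: PAI = (V_T2 - V_T1) / (T2 - T1)
Volume increment = 421.6 - 199.5 = 222.1 m^3/ha
PAI = 222.1 / 8 = 27.76 m^3/ha/year

27.76


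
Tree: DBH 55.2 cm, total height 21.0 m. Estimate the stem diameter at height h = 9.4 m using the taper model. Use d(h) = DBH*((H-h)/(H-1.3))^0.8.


Taper: d(h) = DBH * ((H - h) / (H - 1.3))^0.8
Numerator = H - h = 21.0 - 9.4 = 11.6 m
Denominator = H - 1.3 = 21.0 - 1.3 = 19.7 m
Ratio = 11.6 / 19.7 = 0.58883
d = 55.2 * 0.58883^0.8 = 36.1 cm

36.1


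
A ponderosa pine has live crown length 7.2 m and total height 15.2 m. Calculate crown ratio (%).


Formula: Crown Ratio = (Crown Length / Total Height) * 100
CR = (7.2 m / 15.2 m) * 100
CR = 0.4737 * 100 = 47.4%

47.4


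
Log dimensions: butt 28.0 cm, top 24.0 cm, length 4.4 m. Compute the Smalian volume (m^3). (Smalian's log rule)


Smalian: V = (A1 + A2)/2 * L,  A = pi*(D/200)^2
A1 = pi*(28.0/200)^2 = 0.061575 m^2
A2 = pi*(24.0/200)^2 = 0.045239 m^2
V = (0.061575+0.045239)/2*4.4 = 0.235 m^3

0.235


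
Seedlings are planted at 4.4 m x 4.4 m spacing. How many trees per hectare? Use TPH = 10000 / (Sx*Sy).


Formula: TPH = 10000 m^2/ha / (spacing_x * spacing_y)
Area per tree = 4.4 m * 4.4 m = 19.36 m^2
TPH = 10000 / 19.36 = 517 trees/ha

517


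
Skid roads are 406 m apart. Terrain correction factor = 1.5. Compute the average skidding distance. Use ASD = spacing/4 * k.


Formula: ASD = (spacing / 4) * correction
Uncorrected distance = spacing / 4 = 406 / 4 = 101.5 m
ASD = 101.5 * 1.5 = 152 m

152


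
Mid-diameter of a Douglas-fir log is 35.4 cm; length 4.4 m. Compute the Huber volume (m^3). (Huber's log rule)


Huber: V = Am * L,  Am = pi*(Dm/200)^2
Am = pi*(35.4/200)^2 = 0.098423 m^2
V = 0.098423*4.4 = 0.4331 m^3

0.4331


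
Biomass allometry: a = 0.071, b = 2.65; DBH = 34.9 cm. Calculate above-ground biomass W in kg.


Formula: W = a * DBH^b  (allometric power law)
DBH^b = 34.9^2.65 = 12259.9128
W = 0.071 * 12259.9128 = 870.5 kg

870.5


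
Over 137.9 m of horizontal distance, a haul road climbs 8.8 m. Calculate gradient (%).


Formula: Gradient = rise / run * 100
Gradient = 8.8 / 137.9 * 100 = 6.4%

6.4


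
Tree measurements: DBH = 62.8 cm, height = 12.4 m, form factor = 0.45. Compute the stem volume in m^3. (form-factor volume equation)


Formula: V = pi * (DBH/200)^2 * H * ff
Radius = DBH/200 = 62.8/200 = 0.314 m
Radius^2 = 0.314^2 = 0.098596 m^2
V = pi * 0.098596 * 12.4 * 0.45
V = 1.728 m^3

1.728


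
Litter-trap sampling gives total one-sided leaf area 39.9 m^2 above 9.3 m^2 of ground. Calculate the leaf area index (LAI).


Formula: LAI = total leaf area / ground area  (dimensionless)
LAI = 39.9 m^2 / 9.3 m^2
LAI = 4.29

4.29


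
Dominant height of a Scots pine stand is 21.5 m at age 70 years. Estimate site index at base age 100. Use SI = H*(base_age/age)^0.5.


Formula: SI = H_dom * (base_age / age)^0.5
Age ratio = 100 / 70 = 1.42857
sqrt(age_ratio) = 1.19523
SI = 21.5 * 1.19523 = 25.7 m

25.7


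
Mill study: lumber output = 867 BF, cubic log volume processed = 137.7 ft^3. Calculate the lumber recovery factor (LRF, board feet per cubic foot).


Formula: LRF = Lumber Output (BF) / Log Input (ft^3)
LRF = 867 BF / 137.7 ft^3
LRF = 6.3 BF/ft^3

6.3


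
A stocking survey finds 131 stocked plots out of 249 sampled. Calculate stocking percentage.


Formula: Stocking % = stocked plots / total plots * 100
Stocking = 131 / 249 * 100
Stocking = 0.5261 * 100 = 52.6%

52.6


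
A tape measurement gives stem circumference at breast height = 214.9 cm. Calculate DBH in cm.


Formula: DBH = C / pi
DBH = 214.9 / pi
pi = 3.14159...
DBH = 68.4 cm

68.4


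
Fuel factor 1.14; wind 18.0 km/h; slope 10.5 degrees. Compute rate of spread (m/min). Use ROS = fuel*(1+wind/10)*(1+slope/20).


Formula: ROS = fuel * (1 + wind/10) * (1 + slope/20)
Wind factor = 1 + 18.0/10 = 2.8
Slope factor = 1 + 10.5/20 = 1.525
ROS = 1.14 * 2.8 * 1.525 = 4.87 m/min

4.87


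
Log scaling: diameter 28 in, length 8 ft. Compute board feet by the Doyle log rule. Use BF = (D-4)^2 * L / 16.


Doyle: BF = (D - 4)^2 * L / 16
Adjusted diameter = 28 - 4 = 24 in
(D-4)^2 = 24^2 = 576
BF = 576 * 8 / 16 = 288 BF

288


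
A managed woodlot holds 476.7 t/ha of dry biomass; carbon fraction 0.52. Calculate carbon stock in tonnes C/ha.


Formula: Carbon Stock = Biomass * Carbon Fraction
C = 476.7 t/ha * 0.52
C = 247.9 t C/ha

247.9


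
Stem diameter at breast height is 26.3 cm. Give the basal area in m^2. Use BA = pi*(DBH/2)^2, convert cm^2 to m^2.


Formula: BA = pi * (DBH/2)^2 / 10000  (cm^2 to m^2)
Radius = DBH/2 = 26.3/2 = 13.15 cm
BA = pi * 13.15^2 / 10000
   = 543.2521 cm^2 / 10000
   = 0.0543 m^2

0.0543


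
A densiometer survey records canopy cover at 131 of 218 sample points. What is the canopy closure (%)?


Formula: Canopy closure = covered points / total points * 100
Closure = 131 / 218 * 100
Closure = 0.6009 * 100 = 60.1%

60.1


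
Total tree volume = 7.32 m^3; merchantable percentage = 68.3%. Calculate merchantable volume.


Formula: MV = V_total * (merchantable_pct / 100)
Merchantable fraction = 68.3% / 100 = 0.683
MV = 7.32 m^3 * 0.683 = 5.0 m^3

5.0


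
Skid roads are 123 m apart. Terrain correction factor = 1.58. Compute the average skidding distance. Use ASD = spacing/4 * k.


Formula: ASD = (spacing / 4) * correction
Uncorrected distance = spacing / 4 = 123 / 4 = 30.75 m
ASD = 30.75 * 1.58 = 49 m

49


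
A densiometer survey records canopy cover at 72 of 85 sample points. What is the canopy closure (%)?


Formula: Canopy closure = covered points / total points * 100
Closure = 72 / 85 * 100
Closure = 0.8471 * 100 = 84.7%

84.7


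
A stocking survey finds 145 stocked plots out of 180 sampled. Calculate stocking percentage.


Formula: Stocking % = stocked plots / total plots * 100
Stocking = 145 / 180 * 100
Stocking = 0.8056 * 100 = 80.6%

80.6


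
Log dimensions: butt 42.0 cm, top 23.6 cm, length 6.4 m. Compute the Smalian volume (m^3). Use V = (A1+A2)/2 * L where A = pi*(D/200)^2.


Smalian: V = (A1 + A2)/2 * L,  A = pi*(D/200)^2
A1 = pi*(42.0/200)^2 = 0.138544 m^2
A2 = pi*(23.6/200)^2 = 0.043744 m^2
V = (0.138544+0.043744)/2*6.4 = 0.5833 m^3

0.5833


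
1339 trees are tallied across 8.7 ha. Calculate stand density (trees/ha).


Formula: Stand Density = N_trees / Area_ha
Density = 1339 trees / 8.7 ha
Density = 154 trees/ha

154


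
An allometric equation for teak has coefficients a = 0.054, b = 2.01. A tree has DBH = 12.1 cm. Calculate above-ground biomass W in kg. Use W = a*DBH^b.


Formula: W = a * DBH^b  (allometric power law)
DBH^b = 12.1^2.01 = 150.1062
W = 0.054 * 150.1062 = 8.1 kg

8.1


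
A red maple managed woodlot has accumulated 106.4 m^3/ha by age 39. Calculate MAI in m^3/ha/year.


Formula: MAI = Total Volume / Stand Age
MAI = 106.4 m^3/ha / 39 years
MAI = 2.73 m^3/ha/year

2.73


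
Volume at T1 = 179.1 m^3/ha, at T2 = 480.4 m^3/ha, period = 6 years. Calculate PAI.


Formula: PAI = (V_T2 - V_T1) / (T2 - T1)
Volume increment = 480.4 - 179.1 = 301.3 m^3/ha
PAI = 301.3 / 6 = 50.22 m^3/ha/year

50.22


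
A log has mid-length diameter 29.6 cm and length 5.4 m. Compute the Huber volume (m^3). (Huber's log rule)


Huber: V = Am * L,  Am = pi*(Dm/200)^2
Am = pi*(29.6/200)^2 = 0.068813 m^2
V = 0.068813*5.4 = 0.3716 m^3

0.3716


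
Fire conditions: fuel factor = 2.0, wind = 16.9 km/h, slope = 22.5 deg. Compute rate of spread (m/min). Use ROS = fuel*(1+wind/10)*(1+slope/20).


Formula: ROS = fuel * (1 + wind/10) * (1 + slope/20)
Wind factor = 1 + 16.9/10 = 2.69
Slope factor = 1 + 22.5/20 = 2.125
ROS = 2.0 * 2.69 * 2.125 = 11.43 m/min

11.43


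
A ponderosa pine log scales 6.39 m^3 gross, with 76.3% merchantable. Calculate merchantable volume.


Formula: MV = V_total * (merchantable_pct / 100)
Merchantable fraction = 76.3% / 100 = 0.763
MV = 6.39 m^3 * 0.763 = 4.876 m^3

4.876


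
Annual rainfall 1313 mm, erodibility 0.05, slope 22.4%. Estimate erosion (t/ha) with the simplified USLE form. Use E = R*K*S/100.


Formula: E = R * K * S / 100  (simplified USLE)
R * K = 1313 * 0.05 = 65.65
E = 65.65 * 22.4 / 100 = 14.71 t/ha

14.71


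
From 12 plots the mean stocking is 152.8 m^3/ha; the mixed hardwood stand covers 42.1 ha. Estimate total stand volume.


Formula: Total Volume = Mean Volume per ha * Total Area
Total Volume = 152.8 m^3/ha * 42.1 ha
Total Volume = 6433 m^3

6433


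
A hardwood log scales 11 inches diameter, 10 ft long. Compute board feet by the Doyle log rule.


Doyle: BF = (D - 4)^2 * L / 16
Adjusted diameter = 11 - 4 = 7 in
(D-4)^2 = 7^2 = 49
BF = 49 * 10 / 16 = 31 BF

31


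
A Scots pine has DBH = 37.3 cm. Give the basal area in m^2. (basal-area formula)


Formula: BA = pi * (DBH/2)^2 / 10000  (cm^2 to m^2)
Radius = DBH/2 = 37.3/2 = 18.65 cm
BA = pi * 18.65^2 / 10000
   = 1092.7166 cm^2 / 10000
   = 0.1093 m^2

0.1093


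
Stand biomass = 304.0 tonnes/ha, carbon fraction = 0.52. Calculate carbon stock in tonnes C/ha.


Formula: Carbon Stock = Biomass * Carbon Fraction
C = 304.0 t/ha * 0.52
C = 158.1 t C/ha

158.1


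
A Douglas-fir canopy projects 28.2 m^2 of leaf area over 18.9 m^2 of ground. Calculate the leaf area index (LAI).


Formula: LAI = total leaf area / ground area  (dimensionless)
LAI = 28.2 m^2 / 18.9 m^2
LAI = 1.49

1.49


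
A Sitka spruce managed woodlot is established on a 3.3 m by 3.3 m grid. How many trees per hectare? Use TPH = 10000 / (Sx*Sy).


Formula: TPH = 10000 m^2/ha / (spacing_x * spacing_y)
Area per tree = 3.3 m * 3.3 m = 10.89 m^2
TPH = 10000 / 10.89 = 918 trees/ha

918


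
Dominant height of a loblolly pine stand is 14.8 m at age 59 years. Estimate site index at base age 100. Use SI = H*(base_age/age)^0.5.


Formula: SI = H_dom * (base_age / age)^0.5
Age ratio = 100 / 59 = 1.69492
sqrt(age_ratio) = 1.30189
SI = 14.8 * 1.30189 = 19.3 m

19.3


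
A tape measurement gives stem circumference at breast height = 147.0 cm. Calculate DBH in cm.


Formula: DBH = C / pi
DBH = 147.0 / pi
pi = 3.14159...
DBH = 46.8 cm

46.8


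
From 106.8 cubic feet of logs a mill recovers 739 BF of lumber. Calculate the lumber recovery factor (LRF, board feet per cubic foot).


Formula: LRF = Lumber Output (BF) / Log Input (ft^3)
LRF = 739 BF / 106.8 ft^3
LRF = 6.92 BF/ft^3

6.92


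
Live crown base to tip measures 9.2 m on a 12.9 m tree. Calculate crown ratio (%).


Formula: Crown Ratio = (Crown Length / Total Height) * 100
CR = (9.2 m / 12.9 m) * 100
CR = 0.7132 * 100 = 71.3%

71.3


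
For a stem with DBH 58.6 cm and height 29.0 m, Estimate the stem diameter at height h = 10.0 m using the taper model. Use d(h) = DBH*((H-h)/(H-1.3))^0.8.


Taper: d(h) = DBH * ((H - h) / (H - 1.3))^0.8
Numerator = H - h = 29.0 - 10.0 = 19.0 m
Denominator = H - 1.3 = 29.0 - 1.3 = 27.7 m
Ratio = 19.0 / 27.7 = 0.68592
d = 58.6 * 0.68592^0.8 = 43.3 cm

43.3


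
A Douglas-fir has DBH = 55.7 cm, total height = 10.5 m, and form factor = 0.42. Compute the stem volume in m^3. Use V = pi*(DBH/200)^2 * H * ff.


Formula: V = pi * (DBH/200)^2 * H * ff
Radius = DBH/200 = 55.7/200 = 0.2785 m
Radius^2 = 0.2785^2 = 0.07756225 m^2
V = pi * 0.07756225 * 10.5 * 0.42
V = 1.075 m^3

1.075


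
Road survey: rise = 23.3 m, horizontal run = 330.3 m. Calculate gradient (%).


Formula: Gradient = rise / run * 100
Gradient = 23.3 / 330.3 * 100 = 7.1%

7.1


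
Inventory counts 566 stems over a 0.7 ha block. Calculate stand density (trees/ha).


Formula: Stand Density = N_trees / Area_ha
Density = 566 trees / 0.7 ha
Density = 809 trees/ha

809


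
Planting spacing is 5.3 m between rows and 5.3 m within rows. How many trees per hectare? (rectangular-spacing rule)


Formula: TPH = 10000 m^2/ha / (spacing_x * spacing_y)
Area per tree = 5.3 m * 5.3 m = 28.09 m^2
TPH = 10000 / 28.09 = 356 trees/ha

356


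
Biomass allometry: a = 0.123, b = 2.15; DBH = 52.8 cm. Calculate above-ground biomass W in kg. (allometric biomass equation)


Formula: W = a * DBH^b  (allometric power law)
DBH^b = 52.8^2.15 = 5054.3223
W = 0.123 * 5054.3223 = 621.7 kg

621.7


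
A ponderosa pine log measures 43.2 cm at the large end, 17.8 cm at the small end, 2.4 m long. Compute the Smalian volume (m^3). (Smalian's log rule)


Smalian: V = (A1 + A2)/2 * L,  A = pi*(D/200)^2
A1 = pi*(43.2/200)^2 = 0.146574 m^2
A2 = pi*(17.8/200)^2 = 0.024885 m^2
V = (0.146574+0.024885)/2*2.4 = 0.2058 m^3

0.2058


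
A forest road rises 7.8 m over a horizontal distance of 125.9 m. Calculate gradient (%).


Formula: Gradient = rise / run * 100
Gradient = 7.8 / 125.9 * 100 = 6.2%

6.2


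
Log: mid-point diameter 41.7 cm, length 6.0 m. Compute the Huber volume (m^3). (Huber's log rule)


Huber: V = Am * L,  Am = pi*(Dm/200)^2
Am = pi*(41.7/200)^2 = 0.136572 m^2
V = 0.136572*6.0 = 0.8194 m^3

0.8194


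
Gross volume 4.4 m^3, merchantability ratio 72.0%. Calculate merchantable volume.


Formula: MV = V_total * (merchantable_pct / 100)
Merchantable fraction = 72.0% / 100 = 0.72
MV = 4.4 m^3 * 0.72 = 3.168 m^3

3.168


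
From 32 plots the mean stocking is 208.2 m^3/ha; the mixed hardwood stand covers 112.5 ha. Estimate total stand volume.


Formula: Total Volume = Mean Volume per ha * Total Area
Total Volume = 208.2 m^3/ha * 112.5 ha
Total Volume = 23423 m^3

23423


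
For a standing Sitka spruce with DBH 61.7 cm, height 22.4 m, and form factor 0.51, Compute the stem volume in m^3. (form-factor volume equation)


Formula: V = pi * (DBH/200)^2 * H * ff
Radius = DBH/200 = 61.7/200 = 0.3085 m
Radius^2 = 0.3085^2 = 0.09517225 m^2
V = pi * 0.09517225 * 22.4 * 0.51
V = 3.416 m^3

3.416


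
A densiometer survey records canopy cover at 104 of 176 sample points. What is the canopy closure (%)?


Formula: Canopy closure = covered points / total points * 100
Closure = 104 / 176 * 100
Closure = 0.5909 * 100 = 59.1%

59.1


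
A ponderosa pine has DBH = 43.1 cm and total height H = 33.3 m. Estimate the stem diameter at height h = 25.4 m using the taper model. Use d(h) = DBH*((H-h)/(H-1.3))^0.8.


Taper: d(h) = DBH * ((H - h) / (H - 1.3))^0.8
Numerator = H - h = 33.3 - 25.4 = 7.9 m
Denominator = H - 1.3 = 33.3 - 1.3 = 32.0 m
Ratio = 7.9 / 32.0 = 0.24688
d = 43.1 * 0.24688^0.8 = 14.1 cm

14.1


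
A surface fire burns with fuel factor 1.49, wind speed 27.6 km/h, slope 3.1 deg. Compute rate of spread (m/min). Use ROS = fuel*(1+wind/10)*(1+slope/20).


Formula: ROS = fuel * (1 + wind/10) * (1 + slope/20)
Wind factor = 1 + 27.6/10 = 3.76
Slope factor = 1 + 3.1/20 = 1.155
ROS = 1.49 * 3.76 * 1.155 = 6.47 m/min

6.47


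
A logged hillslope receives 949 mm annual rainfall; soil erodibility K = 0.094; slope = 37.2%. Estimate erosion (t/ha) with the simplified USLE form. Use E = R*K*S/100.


Formula: E = R * K * S / 100  (simplified USLE)
R * K = 949 * 0.094 = 89.206
E = 89.206 * 37.2 / 100 = 33.18 t/ha

33.18


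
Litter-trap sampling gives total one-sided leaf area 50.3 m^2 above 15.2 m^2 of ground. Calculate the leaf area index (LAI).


Formula: LAI = total leaf area / ground area  (dimensionless)
LAI = 50.3 m^2 / 15.2 m^2
LAI = 3.31

3.31


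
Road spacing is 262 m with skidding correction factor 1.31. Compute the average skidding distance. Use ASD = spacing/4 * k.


Formula: ASD = (spacing / 4) * correction
Uncorrected distance = spacing / 4 = 262 / 4 = 65.5 m
ASD = 65.5 * 1.31 = 86 m

86


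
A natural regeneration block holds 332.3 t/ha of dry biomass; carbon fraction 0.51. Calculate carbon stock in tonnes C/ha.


Formula: Carbon Stock = Biomass * Carbon Fraction
C = 332.3 t/ha * 0.51
C = 169.5 t C/ha

169.5


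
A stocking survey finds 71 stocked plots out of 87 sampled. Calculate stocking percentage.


Formula: Stocking % = stocked plots / total plots * 100
Stocking = 71 / 87 * 100
Stocking = 0.8161 * 100 = 81.6%

81.6


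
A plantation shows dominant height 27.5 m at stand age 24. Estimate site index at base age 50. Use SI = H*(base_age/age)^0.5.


Formula: SI = H_dom * (base_age / age)^0.5
Age ratio = 50 / 24 = 2.08333
sqrt(age_ratio) = 1.44338
SI = 27.5 * 1.44338 = 39.7 m

39.7


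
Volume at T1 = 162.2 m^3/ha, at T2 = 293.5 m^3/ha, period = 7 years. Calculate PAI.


Formula: PAI = (V_T2 - V_T1) / (T2 - T1)
Volume increment = 293.5 - 162.2 = 131.3 m^3/ha
PAI = 131.3 / 7 = 18.76 m^3/ha/year

18.76


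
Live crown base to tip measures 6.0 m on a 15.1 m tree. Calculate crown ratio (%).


Formula: Crown Ratio = (Crown Length / Total Height) * 100
CR = (6.0 m / 15.1 m) * 100
CR = 0.3974 * 100 = 39.7%

39.7


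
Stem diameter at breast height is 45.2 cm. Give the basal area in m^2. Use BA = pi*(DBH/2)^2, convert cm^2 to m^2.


Formula: BA = pi * (DBH/2)^2 / 10000  (cm^2 to m^2)
Radius = DBH/2 = 45.2/2 = 22.6 cm
BA = pi * 22.6^2 / 10000
   = 1604.5999 cm^2 / 10000
   = 0.1605 m^2

0.1605


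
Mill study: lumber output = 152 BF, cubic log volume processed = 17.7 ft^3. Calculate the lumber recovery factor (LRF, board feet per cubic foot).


Formula: LRF = Lumber Output (BF) / Log Input (ft^3)
LRF = 152 BF / 17.7 ft^3
LRF = 8.59 BF/ft^3

8.59


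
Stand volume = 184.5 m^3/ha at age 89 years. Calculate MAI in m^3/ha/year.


Formula: MAI = Total Volume / Stand Age
MAI = 184.5 m^3/ha / 89 years
MAI = 2.07 m^3/ha/year

2.07


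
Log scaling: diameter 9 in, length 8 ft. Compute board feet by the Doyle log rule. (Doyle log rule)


Doyle: BF = (D - 4)^2 * L / 16
Adjusted diameter = 9 - 4 = 5 in
(D-4)^2 = 5^2 = 25
BF = 25 * 8 / 16 = 13 BF

13


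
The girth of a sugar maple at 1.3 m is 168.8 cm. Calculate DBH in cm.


Formula: DBH = C / pi
DBH = 168.8 / pi
pi = 3.14159...
DBH = 53.7 cm

53.7


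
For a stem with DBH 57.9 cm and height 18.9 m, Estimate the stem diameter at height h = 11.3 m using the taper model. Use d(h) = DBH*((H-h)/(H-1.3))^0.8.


Taper: d(h) = DBH * ((H - h) / (H - 1.3))^0.8
Numerator = H - h = 18.9 - 11.3 = 7.6 m
Denominator = H - 1.3 = 18.9 - 1.3 = 17.6 m
Ratio = 7.6 / 17.6 = 0.43182
d = 57.9 * 0.43182^0.8 = 29.6 cm

29.6


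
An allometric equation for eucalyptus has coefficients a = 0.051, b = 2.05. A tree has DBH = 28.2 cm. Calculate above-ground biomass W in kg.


Formula: W = a * DBH^b  (allometric power law)
DBH^b = 28.2^2.05 = 939.7464
W = 0.051 * 939.7464 = 47.9 kg

47.9


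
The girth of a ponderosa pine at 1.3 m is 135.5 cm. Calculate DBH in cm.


Formula: DBH = C / pi
DBH = 135.5 / pi
pi = 3.14159...
DBH = 43.1 cm

43.1


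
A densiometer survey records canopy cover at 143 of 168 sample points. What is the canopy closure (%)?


Formula: Canopy closure = covered points / total points * 100
Closure = 143 / 168 * 100
Closure = 0.8512 * 100 = 85.1%

85.1


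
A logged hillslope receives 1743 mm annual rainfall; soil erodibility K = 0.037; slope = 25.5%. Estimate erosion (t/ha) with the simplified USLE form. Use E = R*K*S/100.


Formula: E = R * K * S / 100  (simplified USLE)
R * K = 1743 * 0.037 = 64.491
E = 64.491 * 25.5 / 100 = 16.45 t/ha

16.45


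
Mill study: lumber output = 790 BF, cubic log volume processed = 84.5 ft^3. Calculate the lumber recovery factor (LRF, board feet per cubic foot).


Formula: LRF = Lumber Output (BF) / Log Input (ft^3)
LRF = 790 BF / 84.5 ft^3
LRF = 9.35 BF/ft^3

9.35


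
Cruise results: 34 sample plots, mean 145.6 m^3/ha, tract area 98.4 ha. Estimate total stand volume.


Formula: Total Volume = Mean Volume per ha * Total Area
Total Volume = 145.6 m^3/ha * 98.4 ha
Total Volume = 14327 m^3

14327


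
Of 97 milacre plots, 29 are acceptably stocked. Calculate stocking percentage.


Formula: Stocking % = stocked plots / total plots * 100
Stocking = 29 / 97 * 100
Stocking = 0.299 * 100 = 29.9%

29.9


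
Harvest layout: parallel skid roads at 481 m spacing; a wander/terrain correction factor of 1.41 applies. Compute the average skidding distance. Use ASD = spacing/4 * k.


Formula: ASD = (spacing / 4) * correction
Uncorrected distance = spacing / 4 = 481 / 4 = 120.25 m
ASD = 120.25 * 1.41 = 170 m

170


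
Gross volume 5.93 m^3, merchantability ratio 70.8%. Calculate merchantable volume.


Formula: MV = V_total * (merchantable_pct / 100)
Merchantable fraction = 70.8% / 100 = 0.708
MV = 5.93 m^3 * 0.708 = 4.198 m^3

4.198


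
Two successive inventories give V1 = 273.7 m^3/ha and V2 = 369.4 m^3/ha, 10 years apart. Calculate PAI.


Formula: PAI = (V_T2 - V_T1) / (T2 - T1)
Volume increment = 369.4 - 273.7 = 95.7 m^3/ha
PAI = 95.7 / 10 = 9.57 m^3/ha/year

9.57


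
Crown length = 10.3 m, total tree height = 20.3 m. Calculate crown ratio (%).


Formula: Crown Ratio = (Crown Length / Total Height) * 100
CR = (10.3 m / 20.3 m) * 100
CR = 0.5074 * 100 = 50.7%

50.7


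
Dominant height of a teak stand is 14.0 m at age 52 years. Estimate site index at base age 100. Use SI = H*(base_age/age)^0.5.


Formula: SI = H_dom * (base_age / age)^0.5
Age ratio = 100 / 52 = 1.92308
sqrt(age_ratio) = 1.38675
SI = 14.0 * 1.38675 = 19.4 m

19.4


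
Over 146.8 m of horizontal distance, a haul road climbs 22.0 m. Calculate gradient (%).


Formula: Gradient = rise / run * 100
Gradient = 22.0 / 146.8 * 100 = 15.0%

15.0


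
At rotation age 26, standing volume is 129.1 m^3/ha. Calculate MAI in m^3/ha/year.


Formula: MAI = Total Volume / Stand Age
MAI = 129.1 m^3/ha / 26 years
MAI = 4.97 m^3/ha/year

4.97


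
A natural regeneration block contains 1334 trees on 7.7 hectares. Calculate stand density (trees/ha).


Formula: Stand Density = N_trees / Area_ha
Density = 1334 trees / 7.7 ha
Density = 173 trees/ha

173


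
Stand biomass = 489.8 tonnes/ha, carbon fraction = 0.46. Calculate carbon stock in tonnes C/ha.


Formula: Carbon Stock = Biomass * Carbon Fraction
C = 489.8 t/ha * 0.46
C = 225.3 t C/ha

225.3


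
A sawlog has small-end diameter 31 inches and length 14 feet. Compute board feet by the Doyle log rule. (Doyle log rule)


Doyle: BF = (D - 4)^2 * L / 16
Adjusted diameter = 31 - 4 = 27 in
(D-4)^2 = 27^2 = 729
BF = 729 * 14 / 16 = 638 BF

638


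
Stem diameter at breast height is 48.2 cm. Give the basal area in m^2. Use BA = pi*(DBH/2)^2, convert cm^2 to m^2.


Formula: BA = pi * (DBH/2)^2 / 10000  (cm^2 to m^2)
Radius = DBH/2 = 48.2/2 = 24.1 cm
BA = pi * 24.1^2 / 10000
   = 1824.6684 cm^2 / 10000
   = 0.1825 m^2

0.1825


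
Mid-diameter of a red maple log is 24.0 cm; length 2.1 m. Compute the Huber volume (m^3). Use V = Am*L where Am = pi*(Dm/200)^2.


Huber: V = Am * L,  Am = pi*(Dm/200)^2
Am = pi*(24.0/200)^2 = 0.045239 m^2
V = 0.045239*2.1 = 0.095 m^3

0.095


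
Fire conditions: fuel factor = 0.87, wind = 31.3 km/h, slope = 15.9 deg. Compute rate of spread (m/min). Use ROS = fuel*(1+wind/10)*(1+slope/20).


Formula: ROS = fuel * (1 + wind/10) * (1 + slope/20)
Wind factor = 1 + 31.3/10 = 4.13
Slope factor = 1 + 15.9/20 = 1.795
ROS = 0.87 * 4.13 * 1.795 = 6.45 m/min

6.45


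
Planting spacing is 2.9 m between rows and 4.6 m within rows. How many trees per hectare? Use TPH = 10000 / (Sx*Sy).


Formula: TPH = 10000 m^2/ha / (spacing_x * spacing_y)
Area per tree = 2.9 m * 4.6 m = 13.34 m^2
TPH = 10000 / 13.34 = 750 trees/ha

750


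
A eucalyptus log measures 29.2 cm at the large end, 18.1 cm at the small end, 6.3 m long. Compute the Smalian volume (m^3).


Smalian: V = (A1 + A2)/2 * L,  A = pi*(D/200)^2
A1 = pi*(29.2/200)^2 = 0.066966 m^2
A2 = pi*(18.1/200)^2 = 0.02573 m^2
V = (0.066966+0.02573)/2*6.3 = 0.292 m^3

0.292


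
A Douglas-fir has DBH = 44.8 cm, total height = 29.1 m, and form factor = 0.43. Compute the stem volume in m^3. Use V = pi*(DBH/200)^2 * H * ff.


Formula: V = pi * (DBH/200)^2 * H * ff
Radius = DBH/200 = 44.8/200 = 0.224 m
Radius^2 = 0.224^2 = 0.050176 m^2
V = pi * 0.050176 * 29.1 * 0.43
V = 1.972 m^3

1.972


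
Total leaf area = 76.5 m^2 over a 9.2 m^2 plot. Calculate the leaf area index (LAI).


Formula: LAI = total leaf area / ground area  (dimensionless)
LAI = 76.5 m^2 / 9.2 m^2
LAI = 8.32

8.32


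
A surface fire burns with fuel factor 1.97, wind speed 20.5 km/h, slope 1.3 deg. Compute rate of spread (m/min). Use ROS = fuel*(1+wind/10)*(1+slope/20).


Formula: ROS = fuel * (1 + wind/10) * (1 + slope/20)
Wind factor = 1 + 20.5/10 = 3.05
Slope factor = 1 + 1.3/20 = 1.065
ROS = 1.97 * 3.05 * 1.065 = 6.4 m/min

6.4


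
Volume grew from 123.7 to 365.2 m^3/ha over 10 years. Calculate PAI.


Formula: PAI = (V_T2 - V_T1) / (T2 - T1)
Volume increment = 365.2 - 123.7 = 241.5 m^3/ha
PAI = 241.5 / 10 = 24.15 m^3/ha/year

24.15


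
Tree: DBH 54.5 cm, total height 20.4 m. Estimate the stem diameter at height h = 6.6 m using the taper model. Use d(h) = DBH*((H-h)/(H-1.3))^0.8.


Taper: d(h) = DBH * ((H - h) / (H - 1.3))^0.8
Numerator = H - h = 20.4 - 6.6 = 13.8 m
Denominator = H - 1.3 = 20.4 - 1.3 = 19.1 m
Ratio = 13.8 / 19.1 = 0.72251
d = 54.5 * 0.72251^0.8 = 42.0 cm

42.0


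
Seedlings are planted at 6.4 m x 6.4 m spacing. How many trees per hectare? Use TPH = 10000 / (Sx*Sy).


Formula: TPH = 10000 m^2/ha / (spacing_x * spacing_y)
Area per tree = 6.4 m * 6.4 m = 40.96 m^2
TPH = 10000 / 40.96 = 244 trees/ha

244


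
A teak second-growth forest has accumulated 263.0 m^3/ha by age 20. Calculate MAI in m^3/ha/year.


Formula: MAI = Total Volume / Stand Age
MAI = 263.0 m^3/ha / 20 years
MAI = 13.15 m^3/ha/year

13.15


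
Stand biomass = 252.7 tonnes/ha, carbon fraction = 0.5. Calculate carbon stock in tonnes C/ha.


Formula: Carbon Stock = Biomass * Carbon Fraction
C = 252.7 t/ha * 0.5
C = 126.4 t C/ha

126.4


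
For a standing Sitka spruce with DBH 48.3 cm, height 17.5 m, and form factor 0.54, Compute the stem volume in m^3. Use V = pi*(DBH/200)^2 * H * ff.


Formula: V = pi * (DBH/200)^2 * H * ff
Radius = DBH/200 = 48.3/200 = 0.2415 m
Radius^2 = 0.2415^2 = 0.05832225 m^2
V = pi * 0.05832225 * 17.5 * 0.54
V = 1.731 m^3

1.731


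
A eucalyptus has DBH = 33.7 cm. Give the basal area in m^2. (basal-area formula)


Formula: BA = pi * (DBH/2)^2 / 10000  (cm^2 to m^2)
Radius = DBH/2 = 33.7/2 = 16.85 cm
BA = pi * 16.85^2 / 10000
   = 891.9688 cm^2 / 10000
   = 0.0892 m^2

0.0892


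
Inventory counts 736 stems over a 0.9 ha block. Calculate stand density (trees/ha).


Formula: Stand Density = N_trees / Area_ha
Density = 736 trees / 0.9 ha
Density = 818 trees/ha

818


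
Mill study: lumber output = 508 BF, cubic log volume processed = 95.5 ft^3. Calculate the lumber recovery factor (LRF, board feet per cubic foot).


Formula: LRF = Lumber Output (BF) / Log Input (ft^3)
LRF = 508 BF / 95.5 ft^3
LRF = 5.32 BF/ft^3

5.32


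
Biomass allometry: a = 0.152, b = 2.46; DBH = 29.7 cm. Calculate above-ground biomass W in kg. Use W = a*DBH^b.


Formula: W = a * DBH^b  (allometric power law)
DBH^b = 29.7^2.46 = 4197.4049
W = 0.152 * 4197.4049 = 638.0 kg

638.0


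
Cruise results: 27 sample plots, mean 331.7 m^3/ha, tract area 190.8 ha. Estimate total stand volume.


Formula: Total Volume = Mean Volume per ha * Total Area
Total Volume = 331.7 m^3/ha * 190.8 ha
Total Volume = 63288 m^3

63288


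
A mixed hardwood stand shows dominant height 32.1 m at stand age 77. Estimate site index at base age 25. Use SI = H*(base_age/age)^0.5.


Formula: SI = H_dom * (base_age / age)^0.5
Age ratio = 25 / 77 = 0.32468
sqrt(age_ratio) = 0.5698
SI = 32.1 * 0.5698 = 18.3 m

18.3


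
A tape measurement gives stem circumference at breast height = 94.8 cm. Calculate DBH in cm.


Formula: DBH = C / pi
DBH = 94.8 / pi
pi = 3.14159...
DBH = 30.2 cm

30.2


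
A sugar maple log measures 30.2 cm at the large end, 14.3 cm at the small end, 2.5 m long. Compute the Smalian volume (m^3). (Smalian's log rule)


Smalian: V = (A1 + A2)/2 * L,  A = pi*(D/200)^2
A1 = pi*(30.2/200)^2 = 0.071631 m^2
A2 = pi*(14.3/200)^2 = 0.016061 m^2
V = (0.071631+0.016061)/2*2.5 = 0.1096 m^3

0.1096


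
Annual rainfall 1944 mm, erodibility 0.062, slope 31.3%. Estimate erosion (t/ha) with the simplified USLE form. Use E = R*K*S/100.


Formula: E = R * K * S / 100  (simplified USLE)
R * K = 1944 * 0.062 = 120.528
E = 120.528 * 31.3 / 100 = 37.73 t/ha

37.73


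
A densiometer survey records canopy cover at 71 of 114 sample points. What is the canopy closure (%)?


Formula: Canopy closure = covered points / total points * 100
Closure = 71 / 114 * 100
Closure = 0.6228 * 100 = 62.3%

62.3


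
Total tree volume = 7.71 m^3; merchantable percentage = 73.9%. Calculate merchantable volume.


Formula: MV = V_total * (merchantable_pct / 100)
Merchantable fraction = 73.9% / 100 = 0.739
MV = 7.71 m^3 * 0.739 = 5.698 m^3

5.698


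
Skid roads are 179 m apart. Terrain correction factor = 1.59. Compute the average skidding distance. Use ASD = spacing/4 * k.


Formula: ASD = (spacing / 4) * correction
Uncorrected distance = spacing / 4 = 179 / 4 = 44.75 m
ASD = 44.75 * 1.59 = 71 m

71


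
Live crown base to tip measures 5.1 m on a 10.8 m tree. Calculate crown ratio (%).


Formula: Crown Ratio = (Crown Length / Total Height) * 100
CR = (5.1 m / 10.8 m) * 100
CR = 0.4722 * 100 = 47.2%

47.2


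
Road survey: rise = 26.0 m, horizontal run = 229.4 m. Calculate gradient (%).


Formula: Gradient = rise / run * 100
Gradient = 26.0 / 229.4 * 100 = 11.3%

11.3


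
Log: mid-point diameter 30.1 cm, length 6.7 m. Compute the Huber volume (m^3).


Huber: V = Am * L,  Am = pi*(Dm/200)^2
Am = pi*(30.1/200)^2 = 0.071158 m^2
V = 0.071158*6.7 = 0.4768 m^3

0.4768


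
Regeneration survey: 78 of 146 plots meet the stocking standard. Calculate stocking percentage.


Formula: Stocking % = stocked plots / total plots * 100
Stocking = 78 / 146 * 100
Stocking = 0.5342 * 100 = 53.4%

53.4


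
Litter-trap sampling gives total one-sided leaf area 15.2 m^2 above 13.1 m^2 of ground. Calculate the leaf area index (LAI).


Formula: LAI = total leaf area / ground area  (dimensionless)
LAI = 15.2 m^2 / 13.1 m^2
LAI = 1.16

1.16


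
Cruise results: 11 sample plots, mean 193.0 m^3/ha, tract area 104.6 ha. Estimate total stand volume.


Formula: Total Volume = Mean Volume per ha * Total Area
Total Volume = 193.0 m^3/ha * 104.6 ha
Total Volume = 20188 m^3

20188


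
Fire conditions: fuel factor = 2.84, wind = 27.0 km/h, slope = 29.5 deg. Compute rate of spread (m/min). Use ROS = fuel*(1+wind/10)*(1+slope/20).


Formula: ROS = fuel * (1 + wind/10) * (1 + slope/20)
Wind factor = 1 + 27.0/10 = 3.7
Slope factor = 1 + 29.5/20 = 2.475
ROS = 2.84 * 3.7 * 2.475 = 26.01 m/min

26.01


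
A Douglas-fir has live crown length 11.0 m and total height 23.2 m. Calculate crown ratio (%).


Formula: Crown Ratio = (Crown Length / Total Height) * 100
CR = (11.0 m / 23.2 m) * 100
CR = 0.4741 * 100 = 47.4%

47.4


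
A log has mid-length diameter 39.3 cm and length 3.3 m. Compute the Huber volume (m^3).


Huber: V = Am * L,  Am = pi*(Dm/200)^2
Am = pi*(39.3/200)^2 = 0.121304 m^2
V = 0.121304*3.3 = 0.4003 m^3

0.4003


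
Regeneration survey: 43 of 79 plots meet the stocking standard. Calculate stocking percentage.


Formula: Stocking % = stocked plots / total plots * 100
Stocking = 43 / 79 * 100
Stocking = 0.5443 * 100 = 54.4%

54.4


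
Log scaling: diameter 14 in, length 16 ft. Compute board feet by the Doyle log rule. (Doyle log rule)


Doyle: BF = (D - 4)^2 * L / 16
Adjusted diameter = 14 - 4 = 10 in
(D-4)^2 = 10^2 = 100
BF = 100 * 16 / 16 = 100 BF

100


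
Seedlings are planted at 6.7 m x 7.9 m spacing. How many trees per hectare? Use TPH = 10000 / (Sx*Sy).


Formula: TPH = 10000 m^2/ha / (spacing_x * spacing_y)
Area per tree = 6.7 m * 7.9 m = 52.93 m^2
TPH = 10000 / 52.93 = 189 trees/ha

189


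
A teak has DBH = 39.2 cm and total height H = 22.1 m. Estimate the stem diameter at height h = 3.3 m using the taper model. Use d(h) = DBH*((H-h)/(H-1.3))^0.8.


Taper: d(h) = DBH * ((H - h) / (H - 1.3))^0.8
Numerator = H - h = 22.1 - 3.3 = 18.8 m
Denominator = H - 1.3 = 22.1 - 1.3 = 20.8 m
Ratio = 18.8 / 20.8 = 0.90385
d = 39.2 * 0.90385^0.8 = 36.2 cm

36.2


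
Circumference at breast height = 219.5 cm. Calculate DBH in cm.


Formula: DBH = C / pi
DBH = 219.5 / pi
pi = 3.14159...
DBH = 69.9 cm

69.9


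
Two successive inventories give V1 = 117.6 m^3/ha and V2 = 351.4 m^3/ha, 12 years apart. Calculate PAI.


Formula: PAI = (V_T2 - V_T1) / (T2 - T1)
Volume increment = 351.4 - 117.6 = 233.8 m^3/ha
PAI = 233.8 / 12 = 19.48 m^3/ha/year

19.48


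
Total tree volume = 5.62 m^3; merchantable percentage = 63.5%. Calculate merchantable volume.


Formula: MV = V_total * (merchantable_pct / 100)
Merchantable fraction = 63.5% / 100 = 0.635
MV = 5.62 m^3 * 0.635 = 3.569 m^3

3.569


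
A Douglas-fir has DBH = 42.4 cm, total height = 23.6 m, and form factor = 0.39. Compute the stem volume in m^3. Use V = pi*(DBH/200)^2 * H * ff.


Formula: V = pi * (DBH/200)^2 * H * ff
Radius = DBH/200 = 42.4/200 = 0.212 m
Radius^2 = 0.212^2 = 0.044944 m^2
V = pi * 0.044944 * 23.6 * 0.39
V = 1.3 m^3

1.3


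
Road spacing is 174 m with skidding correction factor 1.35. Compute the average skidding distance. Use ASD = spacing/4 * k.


Formula: ASD = (spacing / 4) * correction
Uncorrected distance = spacing / 4 = 174 / 4 = 43.5 m
ASD = 43.5 * 1.35 = 59 m

59


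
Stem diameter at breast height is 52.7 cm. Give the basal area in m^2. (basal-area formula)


Formula: BA = pi * (DBH/2)^2 / 10000  (cm^2 to m^2)
Radius = DBH/2 = 52.7/2 = 26.35 cm
BA = pi * 26.35^2 / 10000
   = 2181.2785 cm^2 / 10000
   = 0.2181 m^2

0.2181


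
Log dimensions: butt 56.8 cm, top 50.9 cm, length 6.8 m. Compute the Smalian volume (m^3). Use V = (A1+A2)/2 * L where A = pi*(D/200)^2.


Smalian: V = (A1 + A2)/2 * L,  A = pi*(D/200)^2
A1 = pi*(56.8/200)^2 = 0.253388 m^2
A2 = pi*(50.9/200)^2 = 0.203482 m^2
V = (0.253388+0.203482)/2*6.8 = 1.5534 m^3

1.5534


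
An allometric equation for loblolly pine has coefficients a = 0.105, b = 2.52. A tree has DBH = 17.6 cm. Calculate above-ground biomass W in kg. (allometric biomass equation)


Formula: W = a * DBH^b  (allometric power law)
DBH^b = 17.6^2.52 = 1376.2329
W = 0.105 * 1376.2329 = 144.5 kg

144.5


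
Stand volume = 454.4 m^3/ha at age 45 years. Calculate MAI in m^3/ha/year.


Formula: MAI = Total Volume / Stand Age
MAI = 454.4 m^3/ha / 45 years
MAI = 10.1 m^3/ha/year

10.1


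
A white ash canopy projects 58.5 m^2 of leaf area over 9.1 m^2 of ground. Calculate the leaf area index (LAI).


Formula: LAI = total leaf area / ground area  (dimensionless)
LAI = 58.5 m^2 / 9.1 m^2
LAI = 6.43

6.43


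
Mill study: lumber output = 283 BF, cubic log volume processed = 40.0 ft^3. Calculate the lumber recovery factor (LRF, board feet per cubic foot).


Formula: LRF = Lumber Output (BF) / Log Input (ft^3)
LRF = 283 BF / 40.0 ft^3
LRF = 7.08 BF/ft^3

7.08


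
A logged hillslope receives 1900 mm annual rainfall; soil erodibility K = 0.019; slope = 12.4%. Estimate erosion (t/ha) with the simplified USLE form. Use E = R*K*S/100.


Formula: E = R * K * S / 100  (simplified USLE)
R * K = 1900 * 0.019 = 36.1
E = 36.1 * 12.4 / 100 = 4.48 t/ha

4.48


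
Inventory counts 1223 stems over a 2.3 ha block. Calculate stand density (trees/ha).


Formula: Stand Density = N_trees / Area_ha
Density = 1223 trees / 2.3 ha
Density = 532 trees/ha

532
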